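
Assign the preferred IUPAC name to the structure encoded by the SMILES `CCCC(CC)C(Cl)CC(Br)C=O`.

2-bromo-4-chloro-5-ethyloctanal

The longest chain bearing the –CHO group is 8 carbons long (octane).
An aldehyde (terminal –CHO) is the principal characteristic group, giving the suffix -al.
The numbering direction is chosen so that the aldehyde carbon is C-1 by definition.
That gives a bromo group at C-2; a chloro group at C-4; an ethyl group at C-5.
Substituent prefixes are cited in alphabetical order (multiplying prefixes like di-/tri- are ignored for ordering).
Putting it together: 2-bromo-4-chloro-5-ethyloctanal.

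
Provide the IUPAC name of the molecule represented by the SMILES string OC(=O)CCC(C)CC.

The longest chain bearing the –COOH group is 6 carbons long (hexane).
A carboxylic acid (terminal –COOH) is the principal characteristic group, giving the suffix -oic acid.
The numbering direction is chosen so that the carboxylic acid carbon is C-1 by definition.
This places a methyl group at C-4.
Assembling the pieces gives 4-methylhexanoic acid.

4-methylhexanoic acid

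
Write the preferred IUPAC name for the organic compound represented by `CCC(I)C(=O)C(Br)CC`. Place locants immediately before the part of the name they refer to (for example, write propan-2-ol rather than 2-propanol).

The longest carbon chain that includes the carbonyl has 7 carbons, so the parent hydride is heptane.
A ketone (C=O on an internal carbon) is the principal characteristic group, giving the suffix -one.
Number the chain so that the locant sets are identical either way, so the alphabetically earlier bromo substituent takes the lower locant (3 rather than 5).
This places the carbonyl at C-4; a bromo group at C-3; an iodo group at C-5.
Substituent prefixes are cited in alphabetical order (multiplying prefixes like di-/tri- are ignored for ordering).
Assembling the pieces gives 3-bromo-5-iodoheptan-4-one.

3-bromo-5-iodoheptan-4-one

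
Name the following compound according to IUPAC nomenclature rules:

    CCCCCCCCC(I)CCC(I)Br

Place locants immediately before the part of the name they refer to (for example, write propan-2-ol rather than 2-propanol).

The longest continuous carbon chain has 12 atoms, so the parent hydride is dodecane.
The numbering direction is chosen so that the substituent locant set {1,1,4} is lower than {9,12,12} at the first point of difference.
This places a bromo group at C-1; iodo groups at C-1 and C-4.
The substituents are ordered alphabetically, ignoring any di-/tri- multipliers.
The name is 1-bromo-1,4-diiodododecane.

1-bromo-1,4-diiodododecane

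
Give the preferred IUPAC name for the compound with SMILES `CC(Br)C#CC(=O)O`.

Counting along the main chain through the –COOH group and the multiple bond gives 5 carbons: the parent is pentane.
The highest-priority functional group is a carboxylic acid (terminal –COOH), so the name ends in -oic acid.
A C≡C triple bond in the chain gives the infix -yne-.
Number the chain so that the carboxylic acid carbon is C-1 by definition.
This places the triple bond between C-2 and C-3; a bromo group at C-4.
The name is 4-bromopent-2-ynoic acid.

4-bromopent-2-ynoic acid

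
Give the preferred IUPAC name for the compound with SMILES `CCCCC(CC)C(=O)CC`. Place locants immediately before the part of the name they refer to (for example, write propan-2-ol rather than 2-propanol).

The longest chain bearing the carbonyl is 8 carbons long (octane).
The principal characteristic group is a ketone (C=O on an internal carbon), named with the suffix -one.
Choose the numbering such that numbering from this end puts the carbonyl group at C-3 rather than C-6.
With this numbering: the carbonyl at C-3; an ethyl group at C-4.
Assembling the pieces gives 4-ethyloctan-3-one.

4-ethyloctan-3-one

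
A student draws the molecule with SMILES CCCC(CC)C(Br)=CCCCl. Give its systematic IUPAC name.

4-bromo-1-chloro-5-ethyloct-3-ene

The longest carbon chain that includes the multiple bond has 8 carbons, so the parent hydride is octane.
A C=C double bond in the chain gives the infix -ene-.
The numbering direction is chosen so that numbering from this end puts the double bond at C-3 rather than C-5.
With this numbering: the double bond between C-3 and C-4; a bromo group at C-4; a chloro group at C-1; an ethyl group at C-5.
Substituent prefixes are cited in alphabetical order (multiplying prefixes like di-/tri- are ignored for ordering).
Putting it together: 4-bromo-1-chloro-5-ethyloct-3-ene.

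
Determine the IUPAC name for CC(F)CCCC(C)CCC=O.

The longest carbon chain that includes the –CHO group has 9 carbons, so the parent hydride is nonane.
The highest-priority functional group is an aldehyde (terminal –CHO), so the name ends in -al.
Number the chain so that the aldehyde carbon is C-1 by definition.
This places a fluoro group at C-8; a methyl group at C-4.
Prefixes are listed alphabetically: fluoro, methyl.
The name is 8-fluoro-4-methylnonanal.

8-fluoro-4-methylnonanal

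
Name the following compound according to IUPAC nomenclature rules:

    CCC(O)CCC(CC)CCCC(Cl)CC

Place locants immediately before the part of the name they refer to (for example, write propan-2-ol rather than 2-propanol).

10-chloro-6-ethyldodecan-3-ol

The longest carbon chain that includes the –OH group has 12 carbons, so the parent hydride is dodecane.
The principal characteristic group is an alcohol (–OH), named with the suffix -ol.
Number the chain so that numbering from this end puts the hydroxyl group at C-3 rather than C-10.
With this numbering: the hydroxyl at C-3; a chloro group at C-10; an ethyl group at C-6.
Prefixes are listed alphabetically: chloro, ethyl.
Assembling the pieces gives 10-chloro-6-ethyldodecan-3-ol.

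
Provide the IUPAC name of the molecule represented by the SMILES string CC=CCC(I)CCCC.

Counting along the main chain through the multiple bond gives 9 carbons: the parent is nonane.
A C=C double bond in the chain gives the infix -ene-.
Number the chain so that numbering from this end puts the double bond at C-2 rather than C-7.
That gives the double bond between C-2 and C-3; an iodo group at C-5.
Assembling the pieces gives 5-iodonon-2-ene.

5-iodonon-2-ene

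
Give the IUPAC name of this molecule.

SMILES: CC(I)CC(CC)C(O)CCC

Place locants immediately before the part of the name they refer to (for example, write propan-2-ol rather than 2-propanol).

Counting along the main chain through the –OH group gives 8 carbons: the parent is octane.
The principal characteristic group is an alcohol (–OH), named with the suffix -ol.
Choose the numbering such that numbering from this end puts the hydroxyl group at C-4 rather than C-5.
This places the hydroxyl at C-4; an ethyl group at C-5; an iodo group at C-7.
Prefixes are listed alphabetically: ethyl, iodo.
Putting it together: 5-ethyl-7-iodooctan-4-ol.

5-ethyl-7-iodooctan-4-ol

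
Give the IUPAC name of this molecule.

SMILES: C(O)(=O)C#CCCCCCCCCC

dodec-2-ynoic acid

The longest carbon chain that includes the –COOH group and the multiple bond has 12 carbons, so the parent hydride is dodecane.
The highest-priority functional group is a carboxylic acid (terminal –COOH), so the name ends in -oic acid.
The chain contains a C≡C triple bond, so the unsaturation ending is -yne.
The numbering direction is chosen so that the carboxylic acid carbon is C-1 by definition.
With this numbering: the triple bond between C-2 and C-3.
The name is dodec-2-ynoic acid.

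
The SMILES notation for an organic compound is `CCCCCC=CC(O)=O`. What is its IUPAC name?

Counting along the main chain through the –COOH group and the multiple bond gives 8 carbons: the parent is octane.
A carboxylic acid (terminal –COOH) is the principal characteristic group, giving the suffix -oic acid.
There is one C=C double bond, indicated by the ending -ene.
Choose the numbering such that the carboxylic acid carbon is C-1 by definition.
With this numbering: the double bond between C-2 and C-3.
Assembling the pieces gives oct-2-enoic acid.

oct-2-enoic acid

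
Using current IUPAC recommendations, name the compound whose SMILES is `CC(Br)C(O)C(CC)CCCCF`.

The longest carbon chain that includes the –OH group has 8 carbons, so the parent hydride is octane.
The highest-priority functional group is an alcohol (–OH), so the name ends in -ol.
The numbering direction is chosen so that numbering from this end puts the hydroxyl group at C-3 rather than C-6.
This places the hydroxyl at C-3; a bromo group at C-2; an ethyl group at C-4; a fluoro group at C-8.
Prefixes are listed alphabetically: bromo, ethyl, fluoro.
The name is 2-bromo-4-ethyl-8-fluorooctan-3-ol.

2-bromo-4-ethyl-8-fluorooctan-3-ol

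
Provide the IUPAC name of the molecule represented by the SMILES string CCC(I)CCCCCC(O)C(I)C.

2,9-diiodoundecan-3-ol

The longest carbon chain that includes the –OH group has 11 carbons, so the parent hydride is undecane.
An alcohol (–OH) is the principal characteristic group, giving the suffix -ol.
Number the chain so that numbering from this end puts the hydroxyl group at C-3 rather than C-9.
That gives the hydroxyl at C-3; iodo groups at C-2 and C-9.
Assembling the pieces gives 2,9-diiodoundecan-3-ol.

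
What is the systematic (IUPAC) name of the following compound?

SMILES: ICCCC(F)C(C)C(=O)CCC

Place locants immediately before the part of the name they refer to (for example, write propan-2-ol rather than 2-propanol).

Counting along the main chain through the carbonyl gives 9 carbons: the parent is nonane.
The principal characteristic group is a ketone (C=O on an internal carbon), named with the suffix -one.
Choose the numbering such that numbering from this end puts the carbonyl group at C-4 rather than C-6.
That gives the carbonyl at C-4; a fluoro group at C-6; an iodo group at C-9; a methyl group at C-5.
Prefixes are listed alphabetically: fluoro, iodo, methyl.
The name is 6-fluoro-9-iodo-5-methylnonan-4-one.

6-fluoro-9-iodo-5-methylnonan-4-one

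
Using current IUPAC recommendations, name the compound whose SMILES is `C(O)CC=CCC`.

hex-3-en-1-ol

The longest carbon chain that includes the –OH group and the multiple bond has 6 carbons, so the parent hydride is hexane.
An alcohol (–OH) is the principal characteristic group, giving the suffix -ol.
There is one C=C double bond, indicated by the ending -ene.
Number the chain so that numbering from this end puts the hydroxyl group at C-1 rather than C-6.
That gives the hydroxyl at C-1; the double bond between C-3 and C-4.
Putting it together: hex-3-en-1-ol.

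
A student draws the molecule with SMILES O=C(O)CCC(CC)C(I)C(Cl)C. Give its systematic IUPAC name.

6-chloro-4-ethyl-5-iodoheptanoic acid

Counting along the main chain through the –COOH group gives 7 carbons: the parent is heptane.
The highest-priority functional group is a carboxylic acid (terminal –COOH), so the name ends in -oic acid.
Choose the numbering such that the carboxylic acid carbon is C-1 by definition.
This places a chloro group at C-6; an ethyl group at C-4; an iodo group at C-5.
Substituent prefixes are cited in alphabetical order (multiplying prefixes like di-/tri- are ignored for ordering).
Assembling the pieces gives 6-chloro-4-ethyl-5-iodoheptanoic acid.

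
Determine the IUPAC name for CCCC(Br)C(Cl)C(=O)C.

4-bromo-3-chloroheptan-2-one

Counting along the main chain through the carbonyl gives 7 carbons: the parent is heptane.
A ketone (C=O on an internal carbon) is the principal characteristic group, giving the suffix -one.
Choose the numbering such that numbering from this end puts the carbonyl group at C-2 rather than C-6.
This places the carbonyl at C-2; a bromo group at C-4; a chloro group at C-3.
Prefixes are listed alphabetically: bromo, chloro.
Putting it together: 4-bromo-3-chloroheptan-2-one.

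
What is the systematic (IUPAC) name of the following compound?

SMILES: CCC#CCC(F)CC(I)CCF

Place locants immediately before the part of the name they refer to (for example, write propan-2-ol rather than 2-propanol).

Counting along the main chain through the multiple bond gives 10 carbons: the parent is decane.
The chain contains a C≡C triple bond, so the unsaturation ending is -yne.
Number the chain so that numbering from this end puts the triple bond at C-3 rather than C-7.
That gives the triple bond between C-3 and C-4; fluoro groups at C-6 and C-10; an iodo group at C-8.
Substituent prefixes are cited in alphabetical order (multiplying prefixes like di-/tri- are ignored for ordering).
Assembling the pieces gives 6,10-difluoro-8-iododec-3-yne.

6,10-difluoro-8-iododec-3-yne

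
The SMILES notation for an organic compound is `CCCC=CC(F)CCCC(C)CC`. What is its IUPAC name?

6-fluoro-10-methyldodec-4-ene

The longest chain bearing the multiple bond is 12 carbons long (dodecane).
There is one C=C double bond, indicated by the ending -ene.
Number the chain so that numbering from this end puts the double bond at C-4 rather than C-8.
This places the double bond between C-4 and C-5; a fluoro group at C-6; a methyl group at C-10.
The substituents are ordered alphabetically, ignoring any di-/tri- multipliers.
The name is 6-fluoro-10-methyldodec-4-ene.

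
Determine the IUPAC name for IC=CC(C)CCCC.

1-iodo-3-methylhept-1-ene

The longest carbon chain that includes the multiple bond has 7 carbons, so the parent hydride is heptane.
The chain contains a C=C double bond, so the unsaturation ending is -ene.
Number the chain so that numbering from this end puts the double bond at C-1 rather than C-6.
That gives the double bond between C-1 and C-2; an iodo group at C-1; a methyl group at C-3.
The substituents are ordered alphabetically, ignoring any di-/tri- multipliers.
Putting it together: 1-iodo-3-methylhept-1-ene.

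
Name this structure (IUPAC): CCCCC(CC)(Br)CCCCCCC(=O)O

8-bromo-8-ethyldodecanoic acid

The longest chain bearing the –COOH group is 12 carbons long (dodecane).
The principal characteristic group is a carboxylic acid (terminal –COOH), named with the suffix -oic acid.
Choose the numbering such that the carboxylic acid carbon is C-1 by definition.
With this numbering: a bromo group at C-8; an ethyl group at C-8.
Prefixes are listed alphabetically: bromo, ethyl.
Putting it together: 8-bromo-8-ethyldodecanoic acid.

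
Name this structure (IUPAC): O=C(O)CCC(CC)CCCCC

The longest carbon chain that includes the –COOH group has 9 carbons, so the parent hydride is nonane.
The principal characteristic group is a carboxylic acid (terminal –COOH), named with the suffix -oic acid.
Choose the numbering such that the carboxylic acid carbon is C-1 by definition.
With this numbering: an ethyl group at C-4.
The name is 4-ethylnonanoic acid.

4-ethylnonanoic acid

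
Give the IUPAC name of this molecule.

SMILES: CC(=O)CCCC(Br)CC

6-bromooctan-2-one

Counting along the main chain through the carbonyl gives 8 carbons: the parent is octane.
A ketone (C=O on an internal carbon) is the principal characteristic group, giving the suffix -one.
The numbering direction is chosen so that numbering from this end puts the carbonyl group at C-2 rather than C-7.
That gives the carbonyl at C-2; a bromo group at C-6.
Putting it together: 6-bromooctan-2-one.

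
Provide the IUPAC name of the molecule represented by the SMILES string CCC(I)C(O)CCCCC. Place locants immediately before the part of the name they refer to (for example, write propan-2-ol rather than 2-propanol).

3-iodononan-4-ol

The longest carbon chain that includes the –OH group has 9 carbons, so the parent hydride is nonane.
An alcohol (–OH) is the principal characteristic group, giving the suffix -ol.
Choose the numbering such that numbering from this end puts the hydroxyl group at C-4 rather than C-6.
This places the hydroxyl at C-4; an iodo group at C-3.
Assembling the pieces gives 3-iodononan-4-ol.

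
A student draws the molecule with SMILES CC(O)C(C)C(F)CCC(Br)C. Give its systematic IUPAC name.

7-bromo-4-fluoro-3-methyloctan-2-ol

The longest carbon chain that includes the –OH group has 8 carbons, so the parent hydride is octane.
An alcohol (–OH) is the principal characteristic group, giving the suffix -ol.
Number the chain so that numbering from this end puts the hydroxyl group at C-2 rather than C-7.
That gives the hydroxyl at C-2; a bromo group at C-7; a fluoro group at C-4; a methyl group at C-3.
The substituents are ordered alphabetically, ignoring any di-/tri- multipliers.
Putting it together: 7-bromo-4-fluoro-3-methyloctan-2-ol.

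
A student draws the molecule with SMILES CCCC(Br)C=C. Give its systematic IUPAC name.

3-bromohex-1-ene

The longest carbon chain that includes the multiple bond has 6 carbons, so the parent hydride is hexane.
There is one C=C double bond, indicated by the ending -ene.
Number the chain so that numbering from this end puts the double bond at C-1 rather than C-5.
That gives the double bond between C-1 and C-2; a bromo group at C-3.
Putting it together: 3-bromohex-1-ene.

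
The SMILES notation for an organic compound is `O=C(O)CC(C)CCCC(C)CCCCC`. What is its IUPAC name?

3,7-dimethyldodecanoic acid

The longest carbon chain that includes the –COOH group has 12 carbons, so the parent hydride is dodecane.
A carboxylic acid (terminal –COOH) is the principal characteristic group, giving the suffix -oic acid.
Number the chain so that the carboxylic acid carbon is C-1 by definition.
With this numbering: methyl groups at C-3 and C-7.
The name is 3,7-dimethyldodecanoic acid.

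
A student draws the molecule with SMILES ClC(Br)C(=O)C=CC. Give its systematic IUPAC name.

1-bromo-1-chloropent-3-en-2-one

Counting along the main chain through the carbonyl and the multiple bond gives 5 carbons: the parent is pentane.
A ketone (C=O on an internal carbon) is the principal characteristic group, giving the suffix -one.
There is one C=C double bond, indicated by the ending -ene.
Choose the numbering such that numbering from this end puts the carbonyl group at C-2 rather than C-4.
With this numbering: the carbonyl at C-2; the double bond between C-3 and C-4; a bromo group at C-1; a chloro group at C-1.
Prefixes are listed alphabetically: bromo, chloro.
Assembling the pieces gives 1-bromo-1-chloropent-3-en-2-one.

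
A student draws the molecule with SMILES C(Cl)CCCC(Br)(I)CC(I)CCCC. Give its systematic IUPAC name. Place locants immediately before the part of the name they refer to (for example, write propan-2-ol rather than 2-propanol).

The longest continuous carbon chain has 11 atoms, so the parent hydride is undecane.
Choose the numbering such that the substituent locant set {1,5,5,7} is lower than {5,7,7,11} at the first point of difference.
With this numbering: a bromo group at C-5; a chloro group at C-1; iodo groups at C-5 and C-7.
The substituents are ordered alphabetically, ignoring any di-/tri- multipliers.
Assembling the pieces gives 5-bromo-1-chloro-5,7-diiodoundecane.

5-bromo-1-chloro-5,7-diiodoundecane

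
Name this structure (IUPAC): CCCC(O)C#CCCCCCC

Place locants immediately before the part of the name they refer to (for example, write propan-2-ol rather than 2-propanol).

dodec-5-yn-4-ol

The longest chain bearing the –OH group and the multiple bond is 12 carbons long (dodecane).
The principal characteristic group is an alcohol (–OH), named with the suffix -ol.
The chain contains a C≡C triple bond, so the unsaturation ending is -yne.
Number the chain so that numbering from this end puts the hydroxyl group at C-4 rather than C-9.
That gives the hydroxyl at C-4; the triple bond between C-5 and C-6.
Assembling the pieces gives dodec-5-yn-4-ol.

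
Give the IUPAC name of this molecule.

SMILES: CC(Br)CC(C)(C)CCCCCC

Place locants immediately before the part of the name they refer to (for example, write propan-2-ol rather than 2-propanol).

2-bromo-4,4-dimethyldecane

The longest continuous carbon chain has 10 atoms, so the parent hydride is decane.
The numbering direction is chosen so that the substituent locant set {2,4,4} is lower than {7,7,9} at the first point of difference.
That gives a bromo group at C-2; two methyl groups at C-4.
Prefixes are listed alphabetically: bromo, methyl.
Assembling the pieces gives 2-bromo-4,4-dimethyldecane.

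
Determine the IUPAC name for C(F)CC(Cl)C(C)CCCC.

3-chloro-1-fluoro-4-methyloctane

The parent chain contains 8 carbons (octane).
Number the chain so that the substituent locant set {1,3,4} is lower than {5,6,8} at the first point of difference.
That gives a chloro group at C-3; a fluoro group at C-1; a methyl group at C-4.
Prefixes are listed alphabetically: chloro, fluoro, methyl.
Putting it together: 3-chloro-1-fluoro-4-methyloctane.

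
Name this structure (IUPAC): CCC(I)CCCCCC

The longest carbon chain is 9 atoms: the parent is nonane.
Number the chain so that the substituent locant set {3} is lower than {7} at the first point of difference.
With this numbering: an iodo group at C-3.
Putting it together: 3-iodononane.

3-iodononane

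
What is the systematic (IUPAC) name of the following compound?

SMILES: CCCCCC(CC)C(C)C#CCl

1-chloro-4-ethyl-3-methylnon-1-yne

The longest chain bearing the multiple bond is 9 carbons long (nonane).
A C≡C triple bond in the chain gives the infix -yne-.
Choose the numbering such that numbering from this end puts the triple bond at C-1 rather than C-8.
With this numbering: the triple bond between C-1 and C-2; a chloro group at C-1; an ethyl group at C-4; a methyl group at C-3.
Prefixes are listed alphabetically: chloro, ethyl, methyl.
Assembling the pieces gives 1-chloro-4-ethyl-3-methylnon-1-yne.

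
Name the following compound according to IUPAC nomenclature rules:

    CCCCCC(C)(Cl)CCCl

1,3-dichloro-3-methyloctane

The longest continuous carbon chain has 8 atoms, so the parent hydride is octane.
Choose the numbering such that the substituent locant set {1,3,3} is lower than {6,6,8} at the first point of difference.
This places chloro groups at C-1 and C-3; a methyl group at C-3.
Prefixes are listed alphabetically: chloro, methyl.
The name is 1,3-dichloro-3-methyloctane.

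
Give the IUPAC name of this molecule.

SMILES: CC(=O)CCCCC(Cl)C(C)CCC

7-chloro-8-methylundecan-2-one

The longest carbon chain that includes the carbonyl has 11 carbons, so the parent hydride is undecane.
The highest-priority functional group is a ketone (C=O on an internal carbon), so the name ends in -one.
Choose the numbering such that numbering from this end puts the carbonyl group at C-2 rather than C-10.
This places the carbonyl at C-2; a chloro group at C-7; a methyl group at C-8.
The substituents are ordered alphabetically, ignoring any di-/tri- multipliers.
The name is 7-chloro-8-methylundecan-2-one.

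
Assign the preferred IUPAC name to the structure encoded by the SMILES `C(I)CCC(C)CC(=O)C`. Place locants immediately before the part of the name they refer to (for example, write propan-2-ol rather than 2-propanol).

7-iodo-4-methylheptan-2-one

Counting along the main chain through the carbonyl gives 7 carbons: the parent is heptane.
The principal characteristic group is a ketone (C=O on an internal carbon), named with the suffix -one.
Choose the numbering such that numbering from this end puts the carbonyl group at C-2 rather than C-6.
With this numbering: the carbonyl at C-2; an iodo group at C-7; a methyl group at C-4.
Substituent prefixes are cited in alphabetical order (multiplying prefixes like di-/tri- are ignored for ordering).
Putting it together: 7-iodo-4-methylheptan-2-one.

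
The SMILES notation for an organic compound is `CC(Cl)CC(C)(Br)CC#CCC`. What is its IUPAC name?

The longest chain bearing the multiple bond is 9 carbons long (nonane).
A C≡C triple bond in the chain gives the infix -yne-.
The numbering direction is chosen so that numbering from this end puts the triple bond at C-3 rather than C-6.
This places the triple bond between C-3 and C-4; a bromo group at C-6; a chloro group at C-8; a methyl group at C-6.
Prefixes are listed alphabetically: bromo, chloro, methyl.
Putting it together: 6-bromo-8-chloro-6-methylnon-3-yne.

6-bromo-8-chloro-6-methylnon-3-yne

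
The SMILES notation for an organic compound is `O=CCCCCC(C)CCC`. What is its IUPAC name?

6-methylnonanal

The longest carbon chain that includes the –CHO group has 9 carbons, so the parent hydride is nonane.
An aldehyde (terminal –CHO) is the principal characteristic group, giving the suffix -al.
Choose the numbering such that the aldehyde carbon is C-1 by definition.
That gives a methyl group at C-6.
The name is 6-methylnonanal.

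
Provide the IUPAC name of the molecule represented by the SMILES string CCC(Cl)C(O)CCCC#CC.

3-chlorodec-8-yn-4-ol

Counting along the main chain through the –OH group and the multiple bond gives 10 carbons: the parent is decane.
An alcohol (–OH) is the principal characteristic group, giving the suffix -ol.
There is one C≡C triple bond, indicated by the ending -yne.
Choose the numbering such that numbering from this end puts the hydroxyl group at C-4 rather than C-7.
With this numbering: the hydroxyl at C-4; the triple bond between C-8 and C-9; a chloro group at C-3.
Putting it together: 3-chlorodec-8-yn-4-ol.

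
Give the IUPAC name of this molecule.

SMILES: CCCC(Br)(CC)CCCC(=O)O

Counting along the main chain through the –COOH group gives 8 carbons: the parent is octane.
The highest-priority functional group is a carboxylic acid (terminal –COOH), so the name ends in -oic acid.
Choose the numbering such that the carboxylic acid carbon is C-1 by definition.
This places a bromo group at C-5; an ethyl group at C-5.
Substituent prefixes are cited in alphabetical order (multiplying prefixes like di-/tri- are ignored for ordering).
Assembling the pieces gives 5-bromo-5-ethyloctanoic acid.

5-bromo-5-ethyloctanoic acid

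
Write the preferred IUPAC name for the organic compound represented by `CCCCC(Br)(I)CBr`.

1,2-dibromo-2-iodohexane

The parent chain contains 6 carbons (hexane).
Number the chain so that the substituent locant set {1,2,2} is lower than {5,5,6} at the first point of difference.
With this numbering: bromo groups at C-1 and C-2; an iodo group at C-2.
Prefixes are listed alphabetically: bromo, iodo.
Putting it together: 1,2-dibromo-2-iodohexane.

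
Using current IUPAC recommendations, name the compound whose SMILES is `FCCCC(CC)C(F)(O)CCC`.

5-ethyl-4,8-difluorooctan-4-ol

Counting along the main chain through the –OH group gives 8 carbons: the parent is octane.
The highest-priority functional group is an alcohol (–OH), so the name ends in -ol.
The numbering direction is chosen so that numbering from this end puts the hydroxyl group at C-4 rather than C-5.
With this numbering: the hydroxyl at C-4; an ethyl group at C-5; fluoro groups at C-4 and C-8.
Substituent prefixes are cited in alphabetical order (multiplying prefixes like di-/tri- are ignored for ordering).
Assembling the pieces gives 5-ethyl-4,8-difluorooctan-4-ol.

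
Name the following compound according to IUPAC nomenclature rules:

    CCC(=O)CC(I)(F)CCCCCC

5-fluoro-5-iodoundecan-3-one

The longest carbon chain that includes the carbonyl has 11 carbons, so the parent hydride is undecane.
The highest-priority functional group is a ketone (C=O on an internal carbon), so the name ends in -one.
The numbering direction is chosen so that numbering from this end puts the carbonyl group at C-3 rather than C-9.
That gives the carbonyl at C-3; a fluoro group at C-5; an iodo group at C-5.
Substituent prefixes are cited in alphabetical order (multiplying prefixes like di-/tri- are ignored for ordering).
The name is 5-fluoro-5-iodoundecan-3-one.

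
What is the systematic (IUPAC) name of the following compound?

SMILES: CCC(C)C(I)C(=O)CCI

The longest carbon chain that includes the carbonyl has 7 carbons, so the parent hydride is heptane.
The principal characteristic group is a ketone (C=O on an internal carbon), named with the suffix -one.
The numbering direction is chosen so that numbering from this end puts the carbonyl group at C-3 rather than C-5.
With this numbering: the carbonyl at C-3; iodo groups at C-1 and C-4; a methyl group at C-5.
Prefixes are listed alphabetically: iodo, methyl.
The name is 1,4-diiodo-5-methylheptan-3-one.

1,4-diiodo-5-methylheptan-3-one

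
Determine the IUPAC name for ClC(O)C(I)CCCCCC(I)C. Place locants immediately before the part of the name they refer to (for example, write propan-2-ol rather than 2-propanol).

The longest carbon chain that includes the –OH group has 9 carbons, so the parent hydride is nonane.
The principal characteristic group is an alcohol (–OH), named with the suffix -ol.
The numbering direction is chosen so that numbering from this end puts the hydroxyl group at C-1 rather than C-9.
That gives the hydroxyl at C-1; a chloro group at C-1; iodo groups at C-2 and C-8.
Substituent prefixes are cited in alphabetical order (multiplying prefixes like di-/tri- are ignored for ordering).
The name is 1-chloro-2,8-diiodononan-1-ol.

1-chloro-2,8-diiodononan-1-ol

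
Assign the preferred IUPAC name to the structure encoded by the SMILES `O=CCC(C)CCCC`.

3-methylheptanal

The longest carbon chain that includes the –CHO group has 7 carbons, so the parent hydride is heptane.
The principal characteristic group is an aldehyde (terminal –CHO), named with the suffix -al.
Number the chain so that the aldehyde carbon is C-1 by definition.
This places a methyl group at C-3.
Putting it together: 3-methylheptanal.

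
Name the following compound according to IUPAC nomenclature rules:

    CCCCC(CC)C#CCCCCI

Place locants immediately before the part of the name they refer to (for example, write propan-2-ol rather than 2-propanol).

The longest chain bearing the multiple bond is 11 carbons long (undecane).
There is one C≡C triple bond, indicated by the ending -yne.
The numbering direction is chosen so that numbering from this end puts the triple bond at C-5 rather than C-6.
That gives the triple bond between C-5 and C-6; an ethyl group at C-7; an iodo group at C-1.
The substituents are ordered alphabetically, ignoring any di-/tri- multipliers.
Assembling the pieces gives 7-ethyl-1-iodoundec-5-yne.

7-ethyl-1-iodoundec-5-yne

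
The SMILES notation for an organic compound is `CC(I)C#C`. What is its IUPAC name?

3-iodobut-1-yne

The longest carbon chain that includes the multiple bond has 4 carbons, so the parent hydride is butane.
There is one C≡C triple bond, indicated by the ending -yne.
Choose the numbering such that numbering from this end puts the triple bond at C-1 rather than C-3.
With this numbering: the triple bond between C-1 and C-2; an iodo group at C-3.
Putting it together: 3-iodobut-1-yne.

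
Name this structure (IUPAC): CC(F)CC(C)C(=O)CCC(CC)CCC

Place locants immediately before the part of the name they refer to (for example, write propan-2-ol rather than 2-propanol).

Counting along the main chain through the carbonyl gives 11 carbons: the parent is undecane.
The highest-priority functional group is a ketone (C=O on an internal carbon), so the name ends in -one.
Choose the numbering such that numbering from this end puts the carbonyl group at C-5 rather than C-7.
This places the carbonyl at C-5; an ethyl group at C-8; a fluoro group at C-2; a methyl group at C-4.
Substituent prefixes are cited in alphabetical order (multiplying prefixes like di-/tri- are ignored for ordering).
Putting it together: 8-ethyl-2-fluoro-4-methylundecan-5-one.

8-ethyl-2-fluoro-4-methylundecan-5-one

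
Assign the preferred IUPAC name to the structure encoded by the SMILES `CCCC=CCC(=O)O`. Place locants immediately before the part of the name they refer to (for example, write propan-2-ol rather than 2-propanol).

Counting along the main chain through the –COOH group and the multiple bond gives 7 carbons: the parent is heptane.
The highest-priority functional group is a carboxylic acid (terminal –COOH), so the name ends in -oic acid.
A C=C double bond in the chain gives the infix -ene-.
Choose the numbering such that the carboxylic acid carbon is C-1 by definition.
That gives the double bond between C-3 and C-4.
Assembling the pieces gives hept-3-enoic acid.

hept-3-enoic acid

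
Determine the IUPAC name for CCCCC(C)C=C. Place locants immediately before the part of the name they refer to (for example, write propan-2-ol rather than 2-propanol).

Counting along the main chain through the multiple bond gives 7 carbons: the parent is heptane.
A C=C double bond in the chain gives the infix -ene-.
Number the chain so that numbering from this end puts the double bond at C-1 rather than C-6.
With this numbering: the double bond between C-1 and C-2; a methyl group at C-3.
Assembling the pieces gives 3-methylhept-1-ene.

3-methylhept-1-ene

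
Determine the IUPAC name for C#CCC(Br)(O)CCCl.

3-bromo-1-chlorohex-5-yn-3-ol

Counting along the main chain through the –OH group and the multiple bond gives 6 carbons: the parent is hexane.
The principal characteristic group is an alcohol (–OH), named with the suffix -ol.
A C≡C triple bond in the chain gives the infix -yne-.
Choose the numbering such that numbering from this end puts the hydroxyl group at C-3 rather than C-4.
This places the hydroxyl at C-3; the triple bond between C-5 and C-6; a bromo group at C-3; a chloro group at C-1.
The substituents are ordered alphabetically, ignoring any di-/tri- multipliers.
The name is 3-bromo-1-chlorohex-5-yn-3-ol.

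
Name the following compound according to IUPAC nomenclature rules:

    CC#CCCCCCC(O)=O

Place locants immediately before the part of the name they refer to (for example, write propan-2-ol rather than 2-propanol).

non-7-ynoic acid

Counting along the main chain through the –COOH group and the multiple bond gives 9 carbons: the parent is nonane.
The principal characteristic group is a carboxylic acid (terminal –COOH), named with the suffix -oic acid.
There is one C≡C triple bond, indicated by the ending -yne.
The numbering direction is chosen so that the carboxylic acid carbon is C-1 by definition.
With this numbering: the triple bond between C-7 and C-8.
The name is non-7-ynoic acid.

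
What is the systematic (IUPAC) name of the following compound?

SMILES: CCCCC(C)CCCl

The parent chain contains 7 carbons (heptane).
Choose the numbering such that the substituent locant set {1,3} is lower than {5,7} at the first point of difference.
With this numbering: a chloro group at C-1; a methyl group at C-3.
The substituents are ordered alphabetically, ignoring any di-/tri- multipliers.
Putting it together: 1-chloro-3-methylheptane.

1-chloro-3-methylheptane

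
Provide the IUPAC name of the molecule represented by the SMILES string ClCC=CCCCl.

The longest chain bearing the multiple bond is 5 carbons long (pentane).
A C=C double bond in the chain gives the infix -ene-.
Choose the numbering such that numbering from this end puts the double bond at C-2 rather than C-3.
That gives the double bond between C-2 and C-3; chloro groups at C-1 and C-5.
The name is 1,5-dichloropent-2-ene.

1,5-dichloropent-2-ene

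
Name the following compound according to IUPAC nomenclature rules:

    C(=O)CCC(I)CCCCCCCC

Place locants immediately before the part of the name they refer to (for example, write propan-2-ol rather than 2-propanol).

The longest chain bearing the –CHO group is 12 carbons long (dodecane).
The principal characteristic group is an aldehyde (terminal –CHO), named with the suffix -al.
Number the chain so that the aldehyde carbon is C-1 by definition.
This places an iodo group at C-4.
Putting it together: 4-iodododecanal.

4-iodododecanal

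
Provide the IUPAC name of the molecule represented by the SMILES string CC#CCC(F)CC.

5-fluorohept-2-yne

The longest chain bearing the multiple bond is 7 carbons long (heptane).
The chain contains a C≡C triple bond, so the unsaturation ending is -yne.
Number the chain so that numbering from this end puts the triple bond at C-2 rather than C-5.
This places the triple bond between C-2 and C-3; a fluoro group at C-5.
The name is 5-fluorohept-2-yne.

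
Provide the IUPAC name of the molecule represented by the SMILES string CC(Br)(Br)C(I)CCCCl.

The parent chain contains 6 carbons (hexane).
Choose the numbering such that the substituent locant set {1,4,5,5} is lower than {2,2,3,6} at the first point of difference.
This places two bromo groups at C-5; a chloro group at C-1; an iodo group at C-4.
Substituent prefixes are cited in alphabetical order (multiplying prefixes like di-/tri- are ignored for ordering).
The name is 5,5-dibromo-1-chloro-4-iodohexane.

5,5-dibromo-1-chloro-4-iodohexane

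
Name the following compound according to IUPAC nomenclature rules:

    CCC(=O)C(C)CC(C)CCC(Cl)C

The longest chain bearing the carbonyl is 10 carbons long (decane).
The highest-priority functional group is a ketone (C=O on an internal carbon), so the name ends in -one.
Choose the numbering such that numbering from this end puts the carbonyl group at C-3 rather than C-8.
With this numbering: the carbonyl at C-3; a chloro group at C-9; methyl groups at C-4 and C-6.
The substituents are ordered alphabetically, ignoring any di-/tri- multipliers.
The name is 9-chloro-4,6-dimethyldecan-3-one.

9-chloro-4,6-dimethyldecan-3-one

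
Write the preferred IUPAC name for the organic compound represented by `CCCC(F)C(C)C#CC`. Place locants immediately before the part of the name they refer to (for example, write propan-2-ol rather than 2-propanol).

The longest chain bearing the multiple bond is 8 carbons long (octane).
There is one C≡C triple bond, indicated by the ending -yne.
Number the chain so that numbering from this end puts the triple bond at C-2 rather than C-6.
This places the triple bond between C-2 and C-3; a fluoro group at C-5; a methyl group at C-4.
Prefixes are listed alphabetically: fluoro, methyl.
Assembling the pieces gives 5-fluoro-4-methyloct-2-yne.

5-fluoro-4-methyloct-2-yne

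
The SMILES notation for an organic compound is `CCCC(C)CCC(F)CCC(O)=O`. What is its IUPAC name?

4-fluoro-7-methyldecanoic acid

The longest chain bearing the –COOH group is 10 carbons long (decane).
The highest-priority functional group is a carboxylic acid (terminal –COOH), so the name ends in -oic acid.
The numbering direction is chosen so that the carboxylic acid carbon is C-1 by definition.
That gives a fluoro group at C-4; a methyl group at C-7.
The substituents are ordered alphabetically, ignoring any di-/tri- multipliers.
Assembling the pieces gives 4-fluoro-7-methyldecanoic acid.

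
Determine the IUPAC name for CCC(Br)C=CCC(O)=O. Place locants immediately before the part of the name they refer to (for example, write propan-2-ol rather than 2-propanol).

Counting along the main chain through the –COOH group and the multiple bond gives 7 carbons: the parent is heptane.
The highest-priority functional group is a carboxylic acid (terminal –COOH), so the name ends in -oic acid.
There is one C=C double bond, indicated by the ending -ene.
Number the chain so that the carboxylic acid carbon is C-1 by definition.
This places the double bond between C-3 and C-4; a bromo group at C-5.
The name is 5-bromohept-3-enoic acid.

5-bromohept-3-enoic acid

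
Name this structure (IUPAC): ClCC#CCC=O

5-chloropent-3-ynal

Counting along the main chain through the –CHO group and the multiple bond gives 5 carbons: the parent is pentane.
The principal characteristic group is an aldehyde (terminal –CHO), named with the suffix -al.
There is one C≡C triple bond, indicated by the ending -yne.
Choose the numbering such that the aldehyde carbon is C-1 by definition.
With this numbering: the triple bond between C-3 and C-4; a chloro group at C-5.
Putting it together: 5-chloropent-3-ynal.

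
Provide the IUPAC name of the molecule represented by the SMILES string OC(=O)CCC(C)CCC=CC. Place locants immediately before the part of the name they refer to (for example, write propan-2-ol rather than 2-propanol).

4-methylnon-7-enoic acid

The longest chain bearing the –COOH group and the multiple bond is 9 carbons long (nonane).
The highest-priority functional group is a carboxylic acid (terminal –COOH), so the name ends in -oic acid.
A C=C double bond in the chain gives the infix -ene-.
Choose the numbering such that the carboxylic acid carbon is C-1 by definition.
That gives the double bond between C-7 and C-8; a methyl group at C-4.
Assembling the pieces gives 4-methylnon-7-enoic acid.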